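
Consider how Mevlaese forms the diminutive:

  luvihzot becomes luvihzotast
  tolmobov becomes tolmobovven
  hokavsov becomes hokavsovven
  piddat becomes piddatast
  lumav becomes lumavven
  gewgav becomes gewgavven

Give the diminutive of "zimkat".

"zimkat" ends in -t. The stems ending in -t (piddat → piddatast, luvihzot → luvihzotast) add -ast.
The other pattern: stems ending in -v double the final consonant and add -en.
So zimkat → zimkatast.

zimkatast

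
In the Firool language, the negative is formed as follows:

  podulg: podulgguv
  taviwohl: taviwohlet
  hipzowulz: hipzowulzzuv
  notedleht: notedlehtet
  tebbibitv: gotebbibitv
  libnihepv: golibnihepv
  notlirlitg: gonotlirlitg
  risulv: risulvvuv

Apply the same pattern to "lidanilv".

lidanilvvuv

risulv and libnihepv both end in -v yet inflect differently (risulvvuv, golibnihepv), so the final letter is not what conditions the rule; the second-to-last letter is.
"lidanilv" has second-to-last letter 'l'. The stems whose second-to-last letter is 'l' (hipzowulz → hipzowulzzuv, podulg → podulgguv, risulv → risulvvuv) double the final consonant and add -uv.
So lidanilv → lidanilvvuv.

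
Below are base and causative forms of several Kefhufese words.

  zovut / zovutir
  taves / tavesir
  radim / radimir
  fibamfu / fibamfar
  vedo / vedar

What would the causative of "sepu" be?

separ

zovut and fibamfu both have last vowel 'u' yet inflect differently (zovutir, fibamfar), so the last vowel is not what conditions the rule; whether the stem ends in a vowel or a consonant is.
"sepu" ends in a vowel. The stems ending in a vowel (fibamfu → fibamfar, vedo → vedar) drop the final letter and add -ar.
The other pattern: stems ending in a consonant add -ir.
So sepu → separ.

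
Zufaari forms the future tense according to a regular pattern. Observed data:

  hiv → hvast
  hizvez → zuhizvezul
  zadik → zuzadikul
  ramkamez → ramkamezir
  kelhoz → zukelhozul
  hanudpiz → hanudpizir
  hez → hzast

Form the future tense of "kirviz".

zukirvizul

"kirviz" has 2 vowels. The stems with 2 vowels (hizvez → zuhizvezul, kelhoz → zukelhozul, zadik → zuzadikul) add zu- … -ul around the stem.
So kirviz → zukirvizul.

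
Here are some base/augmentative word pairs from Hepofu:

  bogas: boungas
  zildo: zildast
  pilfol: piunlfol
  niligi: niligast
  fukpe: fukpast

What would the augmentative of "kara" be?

karast

pilfol and zildo both have last vowel 'o' yet inflect differently (piunlfol, zildast), so the last vowel is not what conditions the rule; whether the stem ends in a vowel or a consonant is.
"kara" ends in a vowel. The stems ending in a vowel (fukpe → fukpast, niligi → niligast, zildo → zildast) drop the final letter and add -ast.
So kara → karast.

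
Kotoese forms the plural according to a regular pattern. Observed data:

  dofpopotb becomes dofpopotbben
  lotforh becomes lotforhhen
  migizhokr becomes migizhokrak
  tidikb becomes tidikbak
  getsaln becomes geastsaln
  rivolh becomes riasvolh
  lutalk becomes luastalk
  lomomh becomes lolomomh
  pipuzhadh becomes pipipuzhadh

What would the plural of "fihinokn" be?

dofpopotb and tidikb both end in -b yet inflect differently (dofpopotbben, tidikbak), so the final letter is not what conditions the rule; the second-to-last letter is.
"fihinokn" has second-to-last letter 'k'. The stems whose second-to-last letter is 'k' (migizhokr → migizhokrak, tidikb → tidikbak) add -ak.
So fihinokn → fihinoknak.

fihinoknak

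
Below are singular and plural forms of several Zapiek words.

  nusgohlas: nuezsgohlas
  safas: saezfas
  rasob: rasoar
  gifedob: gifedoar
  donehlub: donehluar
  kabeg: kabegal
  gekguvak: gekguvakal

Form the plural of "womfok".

womfokal

nusgohlas and gekguvak both have last vowel 'a' yet inflect differently (nuezsgohlas, gekguvakal), so the last vowel is not what conditions the rule; the final letter is.
"womfok" ends in -k. The one such stem in the data (gekguvak → gekguvakal) adds -al, so the same rule applies.
So womfok → womfokal.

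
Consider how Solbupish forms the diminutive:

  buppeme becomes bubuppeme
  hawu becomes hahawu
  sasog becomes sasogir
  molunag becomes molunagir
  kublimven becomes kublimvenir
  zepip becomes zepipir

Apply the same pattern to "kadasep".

buppeme and kublimven both have last vowel 'e' yet inflect differently (bubuppeme, kublimvenir), so the last vowel is not what conditions the rule; whether the stem ends in a vowel or a consonant is.
"kadasep" ends in a consonant. The stems ending in a consonant (sasog → sasogir, molunag → molunagir, kublimven → kublimvenir) add -ir.
So kadasep → kadasepir.

kadasepir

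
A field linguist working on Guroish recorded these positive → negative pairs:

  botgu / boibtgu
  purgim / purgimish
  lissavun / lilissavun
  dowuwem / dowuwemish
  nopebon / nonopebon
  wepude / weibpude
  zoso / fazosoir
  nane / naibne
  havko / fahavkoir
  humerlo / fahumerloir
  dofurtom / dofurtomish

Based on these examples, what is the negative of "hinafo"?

zoso and dofurtom both have last vowel 'o' yet inflect differently (fazosoir, dofurtomish), so the last vowel is not what conditions the rule; the final letter is.
"hinafo" ends in -o. The stems ending in -o (zoso → fazosoir, humerlo → fahumerloir, havko → fahavkoir) add fa- … -ir around the stem.
The other patterns: stems ending in -m add -ish; stems ending in -n repeat the first consonant+vowel as a prefix; stems ending in -e or -u insert -ib- after the first vowel.
So hinafo → fahinafoir.

fahinafoir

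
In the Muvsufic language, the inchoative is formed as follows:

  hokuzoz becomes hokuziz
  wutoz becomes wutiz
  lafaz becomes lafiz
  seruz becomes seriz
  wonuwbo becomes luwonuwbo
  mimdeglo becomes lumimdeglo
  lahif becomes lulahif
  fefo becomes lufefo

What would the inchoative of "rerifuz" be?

hokuzoz and wonuwbo both have last vowel 'o' yet inflect differently (hokuziz, luwonuwbo), so the last vowel is not what conditions the rule; the final letter is.
"rerifuz" ends in -z. The stems ending in -z (hokuzoz → hokuziz, wutoz → wutiz, lafaz → lafiz) change the last vowel to 'i'.
So rerifuz → rerifiz.

rerifiz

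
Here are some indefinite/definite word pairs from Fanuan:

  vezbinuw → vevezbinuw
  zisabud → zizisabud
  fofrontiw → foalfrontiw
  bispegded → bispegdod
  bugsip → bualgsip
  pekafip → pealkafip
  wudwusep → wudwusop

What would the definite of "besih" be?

bugsip and wudwusep both end in -p yet inflect differently (bualgsip, wudwusop), so the final letter is not what conditions the rule; the last vowel is.
"besih" has last vowel 'i'. The stems whose last vowel is 'i' (fofrontiw → foalfrontiw, bugsip → bualgsip, pekafip → pealkafip) insert -al- after the first vowel.
The other patterns: stems whose last vowel is 'e' change the last vowel to 'o'; stems whose last vowel is 'u' repeat the first consonant+vowel as a prefix.
So besih → bealsih.

bealsih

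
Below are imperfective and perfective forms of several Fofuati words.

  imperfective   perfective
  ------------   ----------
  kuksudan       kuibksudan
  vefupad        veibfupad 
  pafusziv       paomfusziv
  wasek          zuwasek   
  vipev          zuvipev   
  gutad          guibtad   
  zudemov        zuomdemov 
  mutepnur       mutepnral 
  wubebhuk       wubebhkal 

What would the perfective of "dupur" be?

dupral

wubebhuk and wasek both end in -k yet inflect differently (wubebhkal, zuwasek), so the final letter is not what conditions the rule; the last vowel is.
"dupur" has last vowel 'u'. The stems whose last vowel is 'u' (wubebhuk → wubebhkal, mutepnur → mutepnral) delete the last vowel and add -al.
The other patterns: stems whose last vowel is 'e' add the prefix zu-; stems whose last vowel is 'a' insert -ib- after the first vowel; stems whose last vowel is 'i' or 'o' insert -om- after the first vowel.
So dupur → dupral.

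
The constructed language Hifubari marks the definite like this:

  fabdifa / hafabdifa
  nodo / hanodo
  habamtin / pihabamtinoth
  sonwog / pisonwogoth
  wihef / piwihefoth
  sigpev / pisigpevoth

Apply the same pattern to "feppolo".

nodo and sonwog both have last vowel 'o' yet inflect differently (hanodo, pisonwogoth), so the last vowel is not what conditions the rule; whether the stem ends in a vowel or a consonant is.
"feppolo" ends in a vowel. The stems ending in a vowel (fabdifa → hafabdifa, nodo → hanodo) add the prefix ha-.
So feppolo → hafeppolo.

hafeppolo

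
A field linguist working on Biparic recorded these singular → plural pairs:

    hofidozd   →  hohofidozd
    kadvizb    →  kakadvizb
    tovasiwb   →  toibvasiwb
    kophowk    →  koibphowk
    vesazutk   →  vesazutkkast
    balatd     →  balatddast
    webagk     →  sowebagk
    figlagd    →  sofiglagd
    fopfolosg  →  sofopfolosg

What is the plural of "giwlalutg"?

kadvizb and tovasiwb both end in -b yet inflect differently (kakadvizb, toibvasiwb), so the final letter is not what conditions the rule; the second-to-last letter is.
"giwlalutg" has second-to-last letter 't'. The stems whose second-to-last letter is 't' (vesazutk → vesazutkkast, balatd → balatddast) double the final consonant and add -ast.
So giwlalutg → giwlalutggast.

giwlalutggast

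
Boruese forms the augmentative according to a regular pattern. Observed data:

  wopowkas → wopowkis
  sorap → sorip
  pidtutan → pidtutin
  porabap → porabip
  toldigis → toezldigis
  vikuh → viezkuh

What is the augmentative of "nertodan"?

"nertodan" has last vowel 'a'. The stems whose last vowel is 'a' (wopowkas → wopowkis, sorap → sorip, pidtutan → pidtutin) change the last vowel to 'i'.
The other pattern: stems whose last vowel is 'i' or 'u' insert -ez- after the first vowel.
So nertodan → nertodin.

nertodin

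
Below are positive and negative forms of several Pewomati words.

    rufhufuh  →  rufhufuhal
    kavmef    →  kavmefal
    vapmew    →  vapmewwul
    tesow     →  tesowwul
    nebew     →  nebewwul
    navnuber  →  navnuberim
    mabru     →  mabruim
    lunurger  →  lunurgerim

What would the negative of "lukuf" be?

kavmef and vapmew both have last vowel 'e' yet inflect differently (kavmefal, vapmewwul), so the last vowel is not what conditions the rule; the final letter is.
"lukuf" ends in -f. The one such stem in the data (kavmef → kavmefal) adds -al, so the same rule applies.
So lukuf → lukufal.

lukufal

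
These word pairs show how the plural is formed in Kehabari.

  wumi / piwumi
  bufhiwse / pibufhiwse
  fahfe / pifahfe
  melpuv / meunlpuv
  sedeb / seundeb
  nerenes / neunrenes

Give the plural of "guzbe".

piguzbe

"guzbe" ends in a vowel. The stems ending in a vowel (wumi → piwumi, bufhiwse → pibufhiwse, fahfe → pifahfe) add the prefix pi-.
The other pattern: stems ending in a consonant insert -un- after the first vowel.
So guzbe → piguzbe.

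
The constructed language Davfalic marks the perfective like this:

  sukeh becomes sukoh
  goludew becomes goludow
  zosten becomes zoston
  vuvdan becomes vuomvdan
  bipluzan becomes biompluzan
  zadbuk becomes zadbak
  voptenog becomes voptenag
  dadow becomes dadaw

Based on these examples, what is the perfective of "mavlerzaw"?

maomvlerzaw

zosten and vuvdan both end in -n yet inflect differently (zoston, vuomvdan), so the final letter is not what conditions the rule; the last vowel is.
"mavlerzaw" has last vowel 'a'. The stems whose last vowel is 'a' (vuvdan → vuomvdan, bipluzan → biompluzan) insert -om- after the first vowel.
The other patterns: stems whose last vowel is 'e' change the last vowel to 'o'; stems whose last vowel is 'o' or 'u' change the last vowel to 'a'.
So mavlerzaw → maomvlerzaw.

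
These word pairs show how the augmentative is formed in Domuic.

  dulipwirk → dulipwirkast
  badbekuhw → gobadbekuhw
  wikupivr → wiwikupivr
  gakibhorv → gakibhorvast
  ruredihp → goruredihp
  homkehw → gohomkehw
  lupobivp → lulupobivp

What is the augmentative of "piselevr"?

lupobivp and ruredihp both end in -p yet inflect differently (lulupobivp, goruredihp), so the final letter is not what conditions the rule; the second-to-last letter is.
"piselevr" has second-to-last letter 'v'. The stems whose second-to-last letter is 'v' (wikupivr → wiwikupivr, lupobivp → lulupobivp) repeat the first consonant+vowel as a prefix.
So piselevr → pipiselevr.

pipiselevr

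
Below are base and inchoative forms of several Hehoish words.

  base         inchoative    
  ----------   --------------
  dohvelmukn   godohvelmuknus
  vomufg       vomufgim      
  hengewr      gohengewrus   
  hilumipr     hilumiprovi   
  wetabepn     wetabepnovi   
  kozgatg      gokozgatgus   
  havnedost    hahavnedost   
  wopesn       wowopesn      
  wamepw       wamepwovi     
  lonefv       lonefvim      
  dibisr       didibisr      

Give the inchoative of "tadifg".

dibisr and hilumipr both end in -r yet inflect differently (didibisr, hilumiprovi), so the final letter is not what conditions the rule; the second-to-last letter is.
"tadifg" has second-to-last letter 'f'. The stems whose second-to-last letter is 'f' (vomufg → vomufgim, lonefv → lonefvim) add -im.
So tadifg → tadifgim.

tadifgim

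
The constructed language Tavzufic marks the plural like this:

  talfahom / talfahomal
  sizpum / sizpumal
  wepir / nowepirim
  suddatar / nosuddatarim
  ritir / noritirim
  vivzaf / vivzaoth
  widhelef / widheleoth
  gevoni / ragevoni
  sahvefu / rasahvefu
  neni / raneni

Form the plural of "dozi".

suddatar and vivzaf both have last vowel 'a' yet inflect differently (nosuddatarim, vivzaoth), so the last vowel is not what conditions the rule; the final letter is.
"dozi" ends in -i. The stems ending in -i (gevoni → ragevoni, neni → raneni) add the prefix ra-.
So dozi → radozi.

radozi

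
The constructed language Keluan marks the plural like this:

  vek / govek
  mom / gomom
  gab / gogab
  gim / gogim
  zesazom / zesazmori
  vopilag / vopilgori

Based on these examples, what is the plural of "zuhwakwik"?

mom and zesazom both end in -m yet inflect differently (gomom, zesazmori), so the final letter is not what conditions the rule; the number of vowels is.
"zuhwakwik" has 3 vowels. The stems with 3 vowels (zesazom → zesazmori, vopilag → vopilgori) delete the last vowel and add -ori.
So zuhwakwik → zuhwakwkori.

zuhwakwkori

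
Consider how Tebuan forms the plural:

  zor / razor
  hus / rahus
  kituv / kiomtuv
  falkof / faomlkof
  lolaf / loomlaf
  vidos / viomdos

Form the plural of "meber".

hus and vidos both end in -s yet inflect differently (rahus, viomdos), so the final letter is not what conditions the rule; the number of vowels is.
"meber" has 2 vowels. The stems with 2 vowels (kituv → kiomtuv, falkof → faomlkof, lolaf → loomlaf) insert -om- after the first vowel.
So meber → meomber.

meomber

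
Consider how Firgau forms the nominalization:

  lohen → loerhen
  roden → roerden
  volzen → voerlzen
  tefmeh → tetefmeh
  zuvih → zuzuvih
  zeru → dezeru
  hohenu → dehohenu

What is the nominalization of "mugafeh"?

"mugafeh" ends in -h. The stems ending in -h (tefmeh → tetefmeh, zuvih → zuzuvih) repeat the first consonant+vowel as a prefix.
The other patterns: stems ending in -n insert -er- after the first vowel; stems ending in -u add the prefix de-.
So mugafeh → mumugafeh.

mumugafeh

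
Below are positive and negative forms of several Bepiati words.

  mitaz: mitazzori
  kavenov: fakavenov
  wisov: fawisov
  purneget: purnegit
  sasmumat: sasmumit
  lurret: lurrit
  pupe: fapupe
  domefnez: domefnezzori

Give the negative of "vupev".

purneget and domefnez both have last vowel 'e' yet inflect differently (purnegit, domefnezzori), so the last vowel is not what conditions the rule; the final letter is.
"vupev" ends in -v. The stems ending in -v (kavenov → fakavenov, wisov → fawisov) add the prefix fa-.
The other patterns: stems ending in -t change the last vowel to 'i'; stems ending in -z double the final consonant and add -ori.
So vupev → favupev.

favupev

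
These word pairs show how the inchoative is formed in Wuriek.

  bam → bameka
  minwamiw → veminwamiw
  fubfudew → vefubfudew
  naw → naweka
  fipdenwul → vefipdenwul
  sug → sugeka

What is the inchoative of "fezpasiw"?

minwamiw and naw both end in -w yet inflect differently (veminwamiw, naweka), so the final letter is not what conditions the rule; the number of vowels is.
"fezpasiw" has 3 vowels. The stems with 3 vowels (minwamiw → veminwamiw, fipdenwul → vefipdenwul, fubfudew → vefubfudew) add the prefix ve-.
So fezpasiw → vefezpasiw.

vefezpasiw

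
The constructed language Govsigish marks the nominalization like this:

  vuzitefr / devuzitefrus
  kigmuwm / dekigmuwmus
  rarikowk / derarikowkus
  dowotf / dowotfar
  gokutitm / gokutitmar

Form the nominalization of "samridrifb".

desamridrifbus

gokutitm and kigmuwm both end in -m yet inflect differently (gokutitmar, dekigmuwmus), so the final letter is not what conditions the rule; the second-to-last letter is.
"samridrifb" has second-to-last letter 'f'. The one such stem in the data (vuzitefr → devuzitefrus) adds de- … -us around the stem, so the same rule applies.
The other pattern: stems whose second-to-last letter is 't' add -ar.
So samridrifb → desamridrifbus.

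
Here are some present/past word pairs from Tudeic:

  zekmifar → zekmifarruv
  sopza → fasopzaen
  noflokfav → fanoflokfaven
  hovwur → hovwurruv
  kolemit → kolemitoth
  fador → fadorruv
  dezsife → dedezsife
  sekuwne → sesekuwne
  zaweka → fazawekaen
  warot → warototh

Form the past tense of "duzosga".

warot and fador both have last vowel 'o' yet inflect differently (warototh, fadorruv), so the last vowel is not what conditions the rule; the final letter is.
"duzosga" ends in -a. The stems ending in -a (sopza → fasopzaen, zaweka → fazawekaen) add fa- … -en around the stem.
The other patterns: stems ending in -e repeat the first consonant+vowel as a prefix; stems ending in -t add -oth; stems ending in -r double the final consonant and add -uv.
So duzosga → faduzosgaen.

faduzosgaen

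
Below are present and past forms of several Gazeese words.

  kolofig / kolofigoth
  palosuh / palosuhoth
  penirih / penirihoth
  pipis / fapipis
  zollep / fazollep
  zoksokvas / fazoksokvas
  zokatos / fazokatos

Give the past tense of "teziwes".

kolofig and pipis both have last vowel 'i' yet inflect differently (kolofigoth, fapipis), so the last vowel is not what conditions the rule; the final letter is.
"teziwes" ends in -s. The stems ending in -s (pipis → fapipis, zoksokvas → fazoksokvas, zokatos → fazokatos) add the prefix fa-.
So teziwes → fateziwes.

fateziwes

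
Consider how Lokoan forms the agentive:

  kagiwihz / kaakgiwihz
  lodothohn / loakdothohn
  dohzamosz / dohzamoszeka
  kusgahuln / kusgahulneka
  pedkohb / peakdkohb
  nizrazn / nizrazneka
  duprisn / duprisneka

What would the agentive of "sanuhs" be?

saaknuhs

lodothohn and duprisn both end in -n yet inflect differently (loakdothohn, duprisneka), so the final letter is not what conditions the rule; the second-to-last letter is.
"sanuhs" has second-to-last letter 'h'. The stems whose second-to-last letter is 'h' (kagiwihz → kaakgiwihz, pedkohb → peakdkohb, lodothohn → loakdothohn) insert -ak- after the first vowel.
So sanuhs → saaknuhs.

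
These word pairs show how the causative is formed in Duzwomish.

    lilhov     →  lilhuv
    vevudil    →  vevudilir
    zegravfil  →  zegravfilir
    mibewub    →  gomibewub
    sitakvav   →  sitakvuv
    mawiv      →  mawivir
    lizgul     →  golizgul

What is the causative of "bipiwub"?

lizgul and zegravfil both end in -l yet inflect differently (golizgul, zegravfilir), so the final letter is not what conditions the rule; the last vowel is.
"bipiwub" has last vowel 'u'. The stems whose last vowel is 'u' (mibewub → gomibewub, lizgul → golizgul) add the prefix go-.
The other patterns: stems whose last vowel is 'i' add -ir; stems whose last vowel is 'a' or 'o' change the last vowel to 'u'.
So bipiwub → gobipiwub.

gobipiwub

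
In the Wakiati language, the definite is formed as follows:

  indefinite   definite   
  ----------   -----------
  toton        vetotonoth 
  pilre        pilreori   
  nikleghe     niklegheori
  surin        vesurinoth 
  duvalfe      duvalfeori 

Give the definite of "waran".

pilre and toton both have 2 vowels yet inflect differently (pilreori, vetotonoth), so the number of vowels is not what conditions the rule; the final letter is.
"waran" ends in -n. The stems ending in -n (toton → vetotonoth, surin → vesurinoth) add ve- … -oth around the stem.
So waran → vewaranoth.

vewaranoth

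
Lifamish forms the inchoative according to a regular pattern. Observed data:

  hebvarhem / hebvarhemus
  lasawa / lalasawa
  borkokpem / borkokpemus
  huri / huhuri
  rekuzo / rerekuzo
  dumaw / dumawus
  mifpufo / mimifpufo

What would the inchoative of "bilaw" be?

"bilaw" ends in a consonant. The stems ending in a consonant (borkokpem → borkokpemus, hebvarhem → hebvarhemus, dumaw → dumawus) add -us.
The other pattern: stems ending in a vowel repeat the first consonant+vowel as a prefix.
So bilaw → bilawus.

bilawus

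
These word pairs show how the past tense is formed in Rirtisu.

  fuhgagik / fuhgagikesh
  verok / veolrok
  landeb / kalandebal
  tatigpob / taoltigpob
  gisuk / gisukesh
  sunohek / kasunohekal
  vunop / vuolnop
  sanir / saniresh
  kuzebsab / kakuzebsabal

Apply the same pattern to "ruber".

verok and fuhgagik both end in -k yet inflect differently (veolrok, fuhgagikesh), so the final letter is not what conditions the rule; the last vowel is.
"ruber" has last vowel 'e'. The stems whose last vowel is 'e' (sunohek → kasunohekal, landeb → kalandebal) add ka- … -al around the stem.
So ruber → karuberal.

karuberal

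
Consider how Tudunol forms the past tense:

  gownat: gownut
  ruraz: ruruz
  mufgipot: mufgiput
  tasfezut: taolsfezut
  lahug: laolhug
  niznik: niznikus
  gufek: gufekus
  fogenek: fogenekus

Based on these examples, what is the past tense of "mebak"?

mebuk

gownat and tasfezut both end in -t yet inflect differently (gownut, taolsfezut), so the final letter is not what conditions the rule; the last vowel is.
"mebak" has last vowel 'a'. The stems whose last vowel is 'a' (gownat → gownut, ruraz → ruruz) change the last vowel to 'u'.
So mebak → mebuk.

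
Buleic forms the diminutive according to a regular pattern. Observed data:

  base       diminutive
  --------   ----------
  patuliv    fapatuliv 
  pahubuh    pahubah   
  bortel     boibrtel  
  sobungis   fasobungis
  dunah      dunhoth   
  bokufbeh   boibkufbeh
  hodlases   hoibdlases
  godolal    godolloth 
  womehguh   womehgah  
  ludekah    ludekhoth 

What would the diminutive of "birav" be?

birvoth

hodlases and sobungis both end in -s yet inflect differently (hoibdlases, fasobungis), so the final letter is not what conditions the rule; the last vowel is.
"birav" has last vowel 'a'. The stems whose last vowel is 'a' (ludekah → ludekhoth, dunah → dunhoth, godolal → godolloth) delete the last vowel and add -oth.
So birav → birvoth.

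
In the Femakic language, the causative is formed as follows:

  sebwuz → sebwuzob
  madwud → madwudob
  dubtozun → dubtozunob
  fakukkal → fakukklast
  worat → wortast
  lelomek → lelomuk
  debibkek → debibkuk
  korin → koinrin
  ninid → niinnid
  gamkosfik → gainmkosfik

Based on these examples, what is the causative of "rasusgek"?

dubtozun and korin both end in -n yet inflect differently (dubtozunob, koinrin), so the final letter is not what conditions the rule; the last vowel is.
"rasusgek" has last vowel 'e'. The stems whose last vowel is 'e' (lelomek → lelomuk, debibkek → debibkuk) change the last vowel to 'u'.
So rasusgek → rasusguk.

rasusguk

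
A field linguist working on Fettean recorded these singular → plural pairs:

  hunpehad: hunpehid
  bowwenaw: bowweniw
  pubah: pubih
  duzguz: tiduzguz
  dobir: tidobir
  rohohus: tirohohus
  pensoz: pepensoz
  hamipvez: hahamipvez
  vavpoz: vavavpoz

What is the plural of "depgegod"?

dedepgegod

duzguz and pensoz both end in -z yet inflect differently (tiduzguz, pepensoz), so the final letter is not what conditions the rule; the last vowel is.
"depgegod" has last vowel 'o'. The stems whose last vowel is 'o' (pensoz → pepensoz, vavpoz → vavavpoz) repeat the first consonant+vowel as a prefix.
The other patterns: stems whose last vowel is 'a' change the last vowel to 'i'; stems whose last vowel is 'i' or 'u' add the prefix ti-.
So depgegod → dedepgegod.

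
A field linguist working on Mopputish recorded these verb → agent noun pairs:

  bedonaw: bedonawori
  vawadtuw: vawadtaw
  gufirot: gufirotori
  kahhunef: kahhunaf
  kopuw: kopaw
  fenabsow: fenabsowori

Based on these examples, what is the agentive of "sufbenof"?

bedonaw and kopuw both end in -w yet inflect differently (bedonawori, kopaw), so the final letter is not what conditions the rule; the last vowel is.
"sufbenof" has last vowel 'o'. The stems whose last vowel is 'o' (gufirot → gufirotori, fenabsow → fenabsowori) add -ori.
So sufbenof → sufbenofori.

sufbenofori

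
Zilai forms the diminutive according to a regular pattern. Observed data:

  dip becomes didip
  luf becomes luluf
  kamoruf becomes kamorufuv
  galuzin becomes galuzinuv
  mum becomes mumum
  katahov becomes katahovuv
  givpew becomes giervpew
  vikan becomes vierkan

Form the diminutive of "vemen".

vikan and galuzin both end in -n yet inflect differently (vierkan, galuzinuv), so the final letter is not what conditions the rule; the number of vowels is.
"vemen" has 2 vowels. The stems with 2 vowels (givpew → giervpew, vikan → vierkan) insert -er- after the first vowel.
The other patterns: stems with 1 vowel repeat the first consonant+vowel as a prefix; stems with 3 vowels add -uv.
So vemen → veermen.

veermen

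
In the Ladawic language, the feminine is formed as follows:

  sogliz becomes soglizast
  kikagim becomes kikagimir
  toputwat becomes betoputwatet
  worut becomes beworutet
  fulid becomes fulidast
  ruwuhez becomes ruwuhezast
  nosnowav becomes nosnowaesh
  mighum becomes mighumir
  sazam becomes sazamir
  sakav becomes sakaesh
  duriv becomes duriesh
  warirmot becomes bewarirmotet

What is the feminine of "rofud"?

rofudast

toputwat and nosnowav both have last vowel 'a' yet inflect differently (betoputwatet, nosnowaesh), so the last vowel is not what conditions the rule; the final letter is.
"rofud" ends in -d. The one such stem in the data (fulid → fulidast) adds -ast, so the same rule applies.
So rofud → rofudast.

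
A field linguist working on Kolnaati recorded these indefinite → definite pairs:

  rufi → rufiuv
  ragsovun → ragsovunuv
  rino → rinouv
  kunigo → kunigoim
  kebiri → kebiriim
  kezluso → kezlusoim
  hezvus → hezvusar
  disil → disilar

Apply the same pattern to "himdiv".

rino and kunigo both end in -o yet inflect differently (rinouv, kunigoim), so the final letter is not what conditions the rule; the first letter is.
"himdiv" begins with h-. The one such stem in the data (hezvus → hezvusar) adds -ar, so the same rule applies.
So himdiv → himdivar.

himdivar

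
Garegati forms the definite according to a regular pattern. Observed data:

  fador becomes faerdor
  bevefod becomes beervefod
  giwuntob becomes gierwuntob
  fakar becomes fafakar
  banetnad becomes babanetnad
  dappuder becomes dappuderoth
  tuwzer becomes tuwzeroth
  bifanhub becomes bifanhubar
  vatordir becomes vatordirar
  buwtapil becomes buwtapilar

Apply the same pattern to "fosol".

fador and fakar both end in -r yet inflect differently (faerdor, fafakar), so the final letter is not what conditions the rule; the last vowel is.
"fosol" has last vowel 'o'. The stems whose last vowel is 'o' (fador → faerdor, bevefod → beervefod, giwuntob → gierwuntob) insert -er- after the first vowel.
So fosol → foersol.

foersol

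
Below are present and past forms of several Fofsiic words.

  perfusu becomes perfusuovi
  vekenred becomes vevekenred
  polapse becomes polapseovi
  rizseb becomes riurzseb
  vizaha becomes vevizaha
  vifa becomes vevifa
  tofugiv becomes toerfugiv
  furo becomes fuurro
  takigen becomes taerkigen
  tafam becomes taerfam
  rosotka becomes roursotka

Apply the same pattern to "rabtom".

"rabtom" begins with r-. The stems beginning with r- (rizseb → riurzseb, rosotka → roursotka) insert -ur- after the first vowel.
The other patterns: stems beginning with p- add -ovi; stems beginning with v- add the prefix ve-; stems beginning with t- insert -er- after the first vowel.
So rabtom → raurbtom.

raurbtom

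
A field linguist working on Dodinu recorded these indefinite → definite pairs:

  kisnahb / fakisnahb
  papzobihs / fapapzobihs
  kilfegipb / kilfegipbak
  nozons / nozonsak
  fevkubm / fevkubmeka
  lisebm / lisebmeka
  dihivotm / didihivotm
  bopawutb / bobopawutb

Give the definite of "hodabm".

kisnahb and kilfegipb both end in -b yet inflect differently (fakisnahb, kilfegipbak), so the final letter is not what conditions the rule; the second-to-last letter is.
"hodabm" has second-to-last letter 'b'. The stems whose second-to-last letter is 'b' (fevkubm → fevkubmeka, lisebm → lisebmeka) add -eka.
The other patterns: stems whose second-to-last letter is 'h' add the prefix fa-; stems whose second-to-last letter is 'n' or 'p' add -ak; stems whose second-to-last letter is 't' repeat the first consonant+vowel as a prefix.
So hodabm → hodabmeka.

hodabmeka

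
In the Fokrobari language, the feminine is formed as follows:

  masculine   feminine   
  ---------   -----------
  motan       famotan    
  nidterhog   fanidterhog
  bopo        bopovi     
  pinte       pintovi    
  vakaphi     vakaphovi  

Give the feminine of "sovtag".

fasovtag

"sovtag" ends in a consonant. The stems ending in a consonant (motan → famotan, nidterhog → fanidterhog) add the prefix fa-.
So sovtag → fasovtag.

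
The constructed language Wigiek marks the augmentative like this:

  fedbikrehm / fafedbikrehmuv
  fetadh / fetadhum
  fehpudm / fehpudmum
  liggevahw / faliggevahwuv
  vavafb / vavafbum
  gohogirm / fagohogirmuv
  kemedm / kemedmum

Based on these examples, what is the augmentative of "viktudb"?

"viktudb" has second-to-last letter 'd'. The stems whose second-to-last letter is 'd' (kemedm → kemedmum, fetadh → fetadhum, fehpudm → fehpudmum) add -um.
So viktudb → viktudbum.

viktudbum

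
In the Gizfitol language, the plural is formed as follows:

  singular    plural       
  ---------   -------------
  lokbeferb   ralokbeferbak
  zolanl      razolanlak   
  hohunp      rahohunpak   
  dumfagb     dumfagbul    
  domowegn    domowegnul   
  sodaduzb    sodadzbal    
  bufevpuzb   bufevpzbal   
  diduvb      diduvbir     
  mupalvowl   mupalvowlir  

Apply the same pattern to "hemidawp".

hemidawpir

lokbeferb and dumfagb both end in -b yet inflect differently (ralokbeferbak, dumfagbul), so the final letter is not what conditions the rule; the second-to-last letter is.
"hemidawp" has second-to-last letter 'w'. The one such stem in the data (mupalvowl → mupalvowlir) adds -ir, so the same rule applies.
So hemidawp → hemidawpir.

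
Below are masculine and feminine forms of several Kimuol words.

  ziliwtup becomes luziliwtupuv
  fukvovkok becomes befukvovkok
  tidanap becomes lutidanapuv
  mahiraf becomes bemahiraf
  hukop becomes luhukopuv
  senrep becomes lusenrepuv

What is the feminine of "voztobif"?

bevoztobif

tidanap and mahiraf both have last vowel 'a' yet inflect differently (lutidanapuv, bemahiraf), so the last vowel is not what conditions the rule; the final letter is.
"voztobif" ends in -f. The one such stem in the data (mahiraf → bemahiraf) adds the prefix be-, so the same rule applies.
The other pattern: stems ending in -p add lu- … -uv around the stem.
So voztobif → bevoztobif.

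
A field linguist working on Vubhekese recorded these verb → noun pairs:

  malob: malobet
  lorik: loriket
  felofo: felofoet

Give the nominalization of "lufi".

Every pair shown (malob → malobet, lorik → loriket, felofo → felofoet) follows the same rule: add -et.
So lufi → lufiet.

lufiet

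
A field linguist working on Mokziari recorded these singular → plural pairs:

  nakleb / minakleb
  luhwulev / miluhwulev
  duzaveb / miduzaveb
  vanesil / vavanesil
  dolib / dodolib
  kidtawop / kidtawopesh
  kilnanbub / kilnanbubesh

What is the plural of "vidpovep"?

nakleb and dolib both end in -b yet inflect differently (minakleb, dodolib), so the final letter is not what conditions the rule; the last vowel is.
"vidpovep" has last vowel 'e'. The stems whose last vowel is 'e' (nakleb → minakleb, luhwulev → miluhwulev, duzaveb → miduzaveb) add the prefix mi-.
So vidpovep → mividpovep.

mividpovep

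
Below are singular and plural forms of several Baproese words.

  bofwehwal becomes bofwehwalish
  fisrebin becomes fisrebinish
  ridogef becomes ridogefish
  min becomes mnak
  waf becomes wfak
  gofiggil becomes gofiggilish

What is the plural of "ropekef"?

min and fisrebin both end in -n yet inflect differently (mnak, fisrebinish), so the final letter is not what conditions the rule; the number of vowels is.
"ropekef" has 3 vowels. The stems with 3 vowels (fisrebin → fisrebinish, gofiggil → gofiggilish, ridogef → ridogefish) add -ish.
The other pattern: stems with 1 vowel delete the last vowel and add -ak.
So ropekef → ropekefish.

ropekefish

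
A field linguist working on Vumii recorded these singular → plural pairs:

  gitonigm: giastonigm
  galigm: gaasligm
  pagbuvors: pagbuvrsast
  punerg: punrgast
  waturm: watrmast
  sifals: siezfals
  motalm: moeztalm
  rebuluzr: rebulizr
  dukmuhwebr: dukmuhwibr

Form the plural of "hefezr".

hefizr

"hefezr" has second-to-last letter 'z'. The one such stem in the data (rebuluzr → rebulizr) changes the last vowel to 'i' (as does dukmuhwebr), so the same rule applies.
So hefezr → hefizr.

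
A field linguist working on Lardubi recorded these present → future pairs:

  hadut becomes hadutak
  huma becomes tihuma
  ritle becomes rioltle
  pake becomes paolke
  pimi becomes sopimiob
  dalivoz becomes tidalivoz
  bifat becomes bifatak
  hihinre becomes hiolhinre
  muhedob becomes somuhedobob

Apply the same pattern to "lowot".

bifat and huma both have last vowel 'a' yet inflect differently (bifatak, tihuma), so the last vowel is not what conditions the rule; the final letter is.
"lowot" ends in -t. The stems ending in -t (hadut → hadutak, bifat → bifatak) add -ak.
The other patterns: stems ending in -b or -i add so- … -ob around the stem; stems ending in -e insert -ol- after the first vowel; stems ending in -a or -z add the prefix ti-.
So lowot → lowotak.

lowotak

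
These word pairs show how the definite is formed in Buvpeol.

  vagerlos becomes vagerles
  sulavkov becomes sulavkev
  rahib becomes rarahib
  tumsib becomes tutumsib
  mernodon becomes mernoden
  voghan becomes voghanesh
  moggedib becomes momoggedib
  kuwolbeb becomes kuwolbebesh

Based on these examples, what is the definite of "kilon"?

rahib and kuwolbeb both end in -b yet inflect differently (rarahib, kuwolbebesh), so the final letter is not what conditions the rule; the last vowel is.
"kilon" has last vowel 'o'. The stems whose last vowel is 'o' (mernodon → mernoden, vagerlos → vagerles, sulavkov → sulavkev) change the last vowel to 'e'.
The other patterns: stems whose last vowel is 'i' repeat the first consonant+vowel as a prefix; stems whose last vowel is 'a' or 'e' add -esh.
So kilon → kilen.

kilen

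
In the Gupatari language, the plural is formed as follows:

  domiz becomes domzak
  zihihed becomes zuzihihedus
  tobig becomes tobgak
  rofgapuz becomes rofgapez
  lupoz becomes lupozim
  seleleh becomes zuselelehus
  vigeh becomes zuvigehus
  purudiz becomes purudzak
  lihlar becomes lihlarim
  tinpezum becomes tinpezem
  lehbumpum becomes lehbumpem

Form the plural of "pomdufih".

pomdufhak

purudiz and rofgapuz both end in -z yet inflect differently (purudzak, rofgapez), so the final letter is not what conditions the rule; the last vowel is.
"pomdufih" has last vowel 'i'. The stems whose last vowel is 'i' (purudiz → purudzak, domiz → domzak, tobig → tobgak) delete the last vowel and add -ak.
So pomdufih → pomdufhak.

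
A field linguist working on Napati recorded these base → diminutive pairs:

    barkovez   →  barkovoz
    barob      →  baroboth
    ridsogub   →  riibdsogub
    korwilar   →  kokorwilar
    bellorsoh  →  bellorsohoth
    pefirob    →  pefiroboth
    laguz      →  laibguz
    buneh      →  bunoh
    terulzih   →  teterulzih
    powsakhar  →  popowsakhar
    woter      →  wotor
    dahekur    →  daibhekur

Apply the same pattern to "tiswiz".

titiswiz

woter and korwilar both end in -r yet inflect differently (wotor, kokorwilar), so the final letter is not what conditions the rule; the last vowel is.
"tiswiz" has last vowel 'i'. The one such stem in the data (terulzih → teterulzih) repeats the first consonant+vowel as a prefix (as do korwilar, powsakhar), so the same rule applies.
So tiswiz → titiswiz.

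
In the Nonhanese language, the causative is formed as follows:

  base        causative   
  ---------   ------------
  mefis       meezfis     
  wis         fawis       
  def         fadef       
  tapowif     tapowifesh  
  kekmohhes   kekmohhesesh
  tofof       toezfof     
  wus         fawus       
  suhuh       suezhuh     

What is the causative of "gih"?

fagih

wis and mefis both end in -s yet inflect differently (fawis, meezfis), so the final letter is not what conditions the rule; the number of vowels is.
"gih" has 1 vowel. The stems with 1 vowel (def → fadef, wis → fawis, wus → fawus) add the prefix fa-.
So gih → fagih.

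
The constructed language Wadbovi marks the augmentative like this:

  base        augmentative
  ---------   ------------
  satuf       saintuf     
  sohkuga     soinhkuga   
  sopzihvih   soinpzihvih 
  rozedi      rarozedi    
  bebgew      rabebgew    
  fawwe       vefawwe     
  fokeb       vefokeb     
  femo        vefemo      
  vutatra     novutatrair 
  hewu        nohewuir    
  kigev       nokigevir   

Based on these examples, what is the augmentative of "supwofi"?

sohkuga and vutatra both end in -a yet inflect differently (soinhkuga, novutatrair), so the final letter is not what conditions the rule; the first letter is.
"supwofi" begins with s-. The stems beginning with s- (satuf → saintuf, sohkuga → soinhkuga, sopzihvih → soinpzihvih) insert -in- after the first vowel.
The other patterns: stems beginning with b- or r- add the prefix ra-; stems beginning with f- add the prefix ve-; stems beginning with h-, k- or v- add no- … -ir around the stem.
So supwofi → suinpwofi.

suinpwofi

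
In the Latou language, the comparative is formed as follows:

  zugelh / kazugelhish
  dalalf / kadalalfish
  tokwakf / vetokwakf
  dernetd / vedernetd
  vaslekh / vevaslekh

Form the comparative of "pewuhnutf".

"pewuhnutf" has second-to-last letter 't'. The one such stem in the data (dernetd → vedernetd) adds the prefix ve-, so the same rule applies.
So pewuhnutf → vepewuhnutf.

vepewuhnutf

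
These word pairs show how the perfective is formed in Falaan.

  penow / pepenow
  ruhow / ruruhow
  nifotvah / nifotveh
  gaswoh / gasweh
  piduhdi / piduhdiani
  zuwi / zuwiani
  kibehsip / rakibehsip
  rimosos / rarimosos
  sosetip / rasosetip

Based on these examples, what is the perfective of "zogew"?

zozogew

penow and gaswoh both have last vowel 'o' yet inflect differently (pepenow, gasweh), so the last vowel is not what conditions the rule; the final letter is.
"zogew" ends in -w. The stems ending in -w (penow → pepenow, ruhow → ruruhow) repeat the first consonant+vowel as a prefix.
So zogew → zozogew.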